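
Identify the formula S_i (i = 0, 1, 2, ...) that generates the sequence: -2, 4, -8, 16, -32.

Check ratios: 4 / -2 = -2.0
Common ratio r = -2.
First term a = -2.
Formula: S_i = -2 * (-2)^i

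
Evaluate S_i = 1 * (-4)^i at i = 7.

S_7 = 1 * (-4)^7 = 1 * -16384 = -16384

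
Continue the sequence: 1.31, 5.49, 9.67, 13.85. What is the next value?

Differences: 5.49 - 1.31 = 4.18
This is an arithmetic sequence with common difference d = 4.18.
Next term = 13.85 + 4.18 = 18.03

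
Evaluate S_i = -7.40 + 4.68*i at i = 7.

S_7 = -7.4 + 4.68*7 = -7.4 + 32.76 = 25.36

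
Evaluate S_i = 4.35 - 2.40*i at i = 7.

S_7 = 4.35 + -2.4*7 = 4.35 + -16.8 = -12.45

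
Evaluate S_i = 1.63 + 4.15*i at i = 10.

S_10 = 1.63 + 4.15*10 = 1.63 + 41.5 = 43.13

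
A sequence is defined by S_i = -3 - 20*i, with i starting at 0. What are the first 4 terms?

This is an arithmetic sequence.
i=0: S_0 = -3 + -20*0 = -3
i=1: S_1 = -3 + -20*1 = -23
i=2: S_2 = -3 + -20*2 = -43
i=3: S_3 = -3 + -20*3 = -63
The first 4 terms are: [-3, -23, -43, -63]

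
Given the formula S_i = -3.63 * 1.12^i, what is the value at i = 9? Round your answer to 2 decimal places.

S_9 = -3.63 * 1.12^9 ≈ -3.63 * 2.7731 ≈ -10.07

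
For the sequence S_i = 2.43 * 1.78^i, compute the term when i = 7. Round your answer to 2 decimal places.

S_7 = 2.43 * 1.78^7 ≈ 2.43 * 56.6161 ≈ 137.58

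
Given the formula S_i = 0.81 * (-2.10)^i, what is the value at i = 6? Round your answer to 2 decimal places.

S_6 = 0.81 * (-2.1)^6 ≈ 0.81 * 85.7661 ≈ 69.47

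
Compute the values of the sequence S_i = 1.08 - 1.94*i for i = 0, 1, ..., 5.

This is an arithmetic sequence.
i=0: S_0 = 1.08 + -1.94*0 = 1.08
i=1: S_1 = 1.08 + -1.94*1 = -0.86
i=2: S_2 = 1.08 + -1.94*2 = -2.8
i=3: S_3 = 1.08 + -1.94*3 = -4.74
i=4: S_4 = 1.08 + -1.94*4 = -6.68
i=5: S_5 = 1.08 + -1.94*5 = -8.62
The first 6 terms are: [1.08, -0.86, -2.8, -4.74, -6.68, -8.62]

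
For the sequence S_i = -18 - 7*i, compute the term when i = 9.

S_9 = -18 + -7*9 = -18 + -63 = -81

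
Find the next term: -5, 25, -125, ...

Ratios: 25 / -5 = -5.0
This is a geometric sequence with common ratio r = -5.
Next term = -125 * -5 = 625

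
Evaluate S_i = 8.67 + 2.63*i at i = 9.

S_9 = 8.67 + 2.63*9 = 8.67 + 23.67 = 32.34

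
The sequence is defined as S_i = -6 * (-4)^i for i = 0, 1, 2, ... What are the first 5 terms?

This is a geometric sequence.
i=0: S_0 = -6 * (-4)^0 = -6
i=1: S_1 = -6 * (-4)^1 = 24
i=2: S_2 = -6 * (-4)^2 = -96
i=3: S_3 = -6 * (-4)^3 = 384
i=4: S_4 = -6 * (-4)^4 = -1536
The first 5 terms are: [-6, 24, -96, 384, -1536]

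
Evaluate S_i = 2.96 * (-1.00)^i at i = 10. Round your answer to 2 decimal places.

S_10 = 2.96 * (-1.0)^10 = 2.96 * 1 = 2.96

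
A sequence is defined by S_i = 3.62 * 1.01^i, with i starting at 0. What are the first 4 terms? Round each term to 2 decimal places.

This is a geometric sequence.
i=0: S_0 = 3.62 * 1.01^0 = 3.62
i=1: S_1 = 3.62 * 1.01^1 ≈ 3.66
i=2: S_2 = 3.62 * 1.01^2 ≈ 3.69
i=3: S_3 = 3.62 * 1.01^3 ≈ 3.73
The first 4 terms are: [3.62, 3.66, 3.69, 3.73]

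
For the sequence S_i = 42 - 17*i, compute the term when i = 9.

S_9 = 42 + -17*9 = 42 + -153 = -111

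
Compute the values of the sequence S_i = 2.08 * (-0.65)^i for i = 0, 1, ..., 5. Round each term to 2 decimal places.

This is a geometric sequence.
i=0: S_0 = 2.08 * (-0.65)^0 = 2.08
i=1: S_1 = 2.08 * (-0.65)^1 ≈ -1.35
i=2: S_2 = 2.08 * (-0.65)^2 ≈ 0.88
i=3: S_3 = 2.08 * (-0.65)^3 ≈ -0.57
i=4: S_4 = 2.08 * (-0.65)^4 ≈ 0.37
i=5: S_5 = 2.08 * (-0.65)^5 ≈ -0.24
The first 6 terms are: [2.08, -1.35, 0.88, -0.57, 0.37, -0.24]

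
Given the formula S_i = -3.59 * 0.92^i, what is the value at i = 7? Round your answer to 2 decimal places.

S_7 = -3.59 * 0.92^7 ≈ -3.59 * 0.5578 ≈ -2.0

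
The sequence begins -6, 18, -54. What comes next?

Ratios: 18 / -6 = -3.0
This is a geometric sequence with common ratio r = -3.
Next term = -54 * -3 = 162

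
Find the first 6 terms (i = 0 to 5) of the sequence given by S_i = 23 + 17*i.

This is an arithmetic sequence.
i=0: S_0 = 23 + 17*0 = 23
i=1: S_1 = 23 + 17*1 = 40
i=2: S_2 = 23 + 17*2 = 57
i=3: S_3 = 23 + 17*3 = 74
i=4: S_4 = 23 + 17*4 = 91
i=5: S_5 = 23 + 17*5 = 108
The first 6 terms are: [23, 40, 57, 74, 91, 108]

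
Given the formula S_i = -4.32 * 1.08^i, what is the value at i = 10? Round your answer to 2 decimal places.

S_10 = -4.32 * 1.08^10 ≈ -4.32 * 2.1589 ≈ -9.33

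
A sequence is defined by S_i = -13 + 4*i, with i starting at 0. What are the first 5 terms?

This is an arithmetic sequence.
i=0: S_0 = -13 + 4*0 = -13
i=1: S_1 = -13 + 4*1 = -9
i=2: S_2 = -13 + 4*2 = -5
i=3: S_3 = -13 + 4*3 = -1
i=4: S_4 = -13 + 4*4 = 3
The first 5 terms are: [-13, -9, -5, -1, 3]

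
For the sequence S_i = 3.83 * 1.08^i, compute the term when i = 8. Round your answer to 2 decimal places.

S_8 = 3.83 * 1.08^8 ≈ 3.83 * 1.8509 ≈ 7.09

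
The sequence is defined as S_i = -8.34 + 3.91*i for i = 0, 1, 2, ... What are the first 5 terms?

This is an arithmetic sequence.
i=0: S_0 = -8.34 + 3.91*0 = -8.34
i=1: S_1 = -8.34 + 3.91*1 = -4.43
i=2: S_2 = -8.34 + 3.91*2 = -0.52
i=3: S_3 = -8.34 + 3.91*3 = 3.39
i=4: S_4 = -8.34 + 3.91*4 = 7.3
The first 5 terms are: [-8.34, -4.43, -0.52, 3.39, 7.3]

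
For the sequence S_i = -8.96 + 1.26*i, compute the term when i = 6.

S_6 = -8.96 + 1.26*6 = -8.96 + 7.56 = -1.4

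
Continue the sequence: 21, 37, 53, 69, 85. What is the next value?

Differences: 37 - 21 = 16
This is an arithmetic sequence with common difference d = 16.
Next term = 85 + 16 = 101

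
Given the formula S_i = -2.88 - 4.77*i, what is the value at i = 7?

S_7 = -2.88 + -4.77*7 = -2.88 + -33.39 = -36.27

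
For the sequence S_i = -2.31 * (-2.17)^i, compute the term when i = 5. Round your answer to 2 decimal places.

S_5 = -2.31 * (-2.17)^5 ≈ -2.31 * -48.117 ≈ 111.15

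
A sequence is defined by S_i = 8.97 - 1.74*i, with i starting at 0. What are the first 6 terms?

This is an arithmetic sequence.
i=0: S_0 = 8.97 + -1.74*0 = 8.97
i=1: S_1 = 8.97 + -1.74*1 = 7.23
i=2: S_2 = 8.97 + -1.74*2 = 5.49
i=3: S_3 = 8.97 + -1.74*3 = 3.75
i=4: S_4 = 8.97 + -1.74*4 = 2.01
i=5: S_5 = 8.97 + -1.74*5 = 0.27
The first 6 terms are: [8.97, 7.23, 5.49, 3.75, 2.01, 0.27]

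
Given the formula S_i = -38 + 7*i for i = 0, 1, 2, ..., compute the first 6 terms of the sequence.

This is an arithmetic sequence.
i=0: S_0 = -38 + 7*0 = -38
i=1: S_1 = -38 + 7*1 = -31
i=2: S_2 = -38 + 7*2 = -24
i=3: S_3 = -38 + 7*3 = -17
i=4: S_4 = -38 + 7*4 = -10
i=5: S_5 = -38 + 7*5 = -3
The first 6 terms are: [-38, -31, -24, -17, -10, -3]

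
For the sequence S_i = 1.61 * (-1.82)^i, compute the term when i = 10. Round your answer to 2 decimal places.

S_10 = 1.61 * (-1.82)^10 ≈ 1.61 * 398.7621 ≈ 642.01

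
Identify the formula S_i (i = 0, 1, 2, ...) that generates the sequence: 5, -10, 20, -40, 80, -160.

Check ratios: -10 / 5 = -2.0
Common ratio r = -2.
First term a = 5.
Formula: S_i = 5 * (-2)^i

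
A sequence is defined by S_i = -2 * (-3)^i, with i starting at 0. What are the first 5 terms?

This is a geometric sequence.
i=0: S_0 = -2 * (-3)^0 = -2
i=1: S_1 = -2 * (-3)^1 = 6
i=2: S_2 = -2 * (-3)^2 = -18
i=3: S_3 = -2 * (-3)^3 = 54
i=4: S_4 = -2 * (-3)^4 = -162
The first 5 terms are: [-2, 6, -18, 54, -162]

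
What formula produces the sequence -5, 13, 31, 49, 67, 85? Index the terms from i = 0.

Check differences: 13 - -5 = 18
31 - 13 = 18
Common difference d = 18.
First term a = -5.
Formula: S_i = -5 + 18*i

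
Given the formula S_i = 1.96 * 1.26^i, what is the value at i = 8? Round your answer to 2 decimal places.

S_8 = 1.96 * 1.26^8 ≈ 1.96 * 6.3528 ≈ 12.45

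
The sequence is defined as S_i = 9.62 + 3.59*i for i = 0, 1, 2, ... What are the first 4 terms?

This is an arithmetic sequence.
i=0: S_0 = 9.62 + 3.59*0 = 9.62
i=1: S_1 = 9.62 + 3.59*1 = 13.21
i=2: S_2 = 9.62 + 3.59*2 = 16.8
i=3: S_3 = 9.62 + 3.59*3 = 20.39
The first 4 terms are: [9.62, 13.21, 16.8, 20.39]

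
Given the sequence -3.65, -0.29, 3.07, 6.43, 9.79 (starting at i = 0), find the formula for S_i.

Check differences: -0.29 - -3.65 = 3.36
3.07 - -0.29 = 3.36
Common difference d = 3.36.
First term a = -3.65.
Formula: S_i = -3.65 + 3.36*i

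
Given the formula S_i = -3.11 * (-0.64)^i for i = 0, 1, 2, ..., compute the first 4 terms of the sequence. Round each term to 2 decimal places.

This is a geometric sequence.
i=0: S_0 = -3.11 * (-0.64)^0 = -3.11
i=1: S_1 = -3.11 * (-0.64)^1 ≈ 1.99
i=2: S_2 = -3.11 * (-0.64)^2 ≈ -1.27
i=3: S_3 = -3.11 * (-0.64)^3 ≈ 0.82
The first 4 terms are: [-3.11, 1.99, -1.27, 0.82]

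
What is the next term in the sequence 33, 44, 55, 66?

Differences: 44 - 33 = 11
This is an arithmetic sequence with common difference d = 11.
Next term = 66 + 11 = 77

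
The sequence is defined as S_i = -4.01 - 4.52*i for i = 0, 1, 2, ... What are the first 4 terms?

This is an arithmetic sequence.
i=0: S_0 = -4.01 + -4.52*0 = -4.01
i=1: S_1 = -4.01 + -4.52*1 = -8.53
i=2: S_2 = -4.01 + -4.52*2 = -13.05
i=3: S_3 = -4.01 + -4.52*3 = -17.57
The first 4 terms are: [-4.01, -8.53, -13.05, -17.57]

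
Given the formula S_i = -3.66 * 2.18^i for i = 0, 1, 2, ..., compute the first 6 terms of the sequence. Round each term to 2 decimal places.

This is a geometric sequence.
i=0: S_0 = -3.66 * 2.18^0 = -3.66
i=1: S_1 = -3.66 * 2.18^1 ≈ -7.98
i=2: S_2 = -3.66 * 2.18^2 ≈ -17.39
i=3: S_3 = -3.66 * 2.18^3 ≈ -37.92
i=4: S_4 = -3.66 * 2.18^4 ≈ -82.66
i=5: S_5 = -3.66 * 2.18^5 ≈ -180.2
The first 6 terms are: [-3.66, -7.98, -17.39, -37.92, -82.66, -180.2]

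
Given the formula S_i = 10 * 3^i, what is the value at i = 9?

S_9 = 10 * 3^9 = 10 * 19683 = 196830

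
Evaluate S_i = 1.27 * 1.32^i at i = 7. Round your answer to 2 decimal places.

S_7 = 1.27 * 1.32^7 ≈ 1.27 * 6.9826 ≈ 8.87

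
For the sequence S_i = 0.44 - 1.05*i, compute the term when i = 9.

S_9 = 0.44 + -1.05*9 = 0.44 + -9.45 = -9.01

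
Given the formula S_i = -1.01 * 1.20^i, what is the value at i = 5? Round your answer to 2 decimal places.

S_5 = -1.01 * 1.2^5 ≈ -1.01 * 2.4883 ≈ -2.51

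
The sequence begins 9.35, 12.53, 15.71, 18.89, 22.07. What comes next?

Differences: 12.53 - 9.35 = 3.18
This is an arithmetic sequence with common difference d = 3.18.
Next term = 22.07 + 3.18 = 25.25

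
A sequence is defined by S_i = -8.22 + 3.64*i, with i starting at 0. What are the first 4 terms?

This is an arithmetic sequence.
i=0: S_0 = -8.22 + 3.64*0 = -8.22
i=1: S_1 = -8.22 + 3.64*1 = -4.58
i=2: S_2 = -8.22 + 3.64*2 = -0.94
i=3: S_3 = -8.22 + 3.64*3 = 2.7
The first 4 terms are: [-8.22, -4.58, -0.94, 2.7]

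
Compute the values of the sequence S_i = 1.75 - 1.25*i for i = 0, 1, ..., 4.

This is an arithmetic sequence.
i=0: S_0 = 1.75 + -1.25*0 = 1.75
i=1: S_1 = 1.75 + -1.25*1 = 0.5
i=2: S_2 = 1.75 + -1.25*2 = -0.75
i=3: S_3 = 1.75 + -1.25*3 = -2.0
i=4: S_4 = 1.75 + -1.25*4 = -3.25
The first 5 terms are: [1.75, 0.5, -0.75, -2.0, -3.25]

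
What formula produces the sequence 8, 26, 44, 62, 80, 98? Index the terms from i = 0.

Check differences: 26 - 8 = 18
44 - 26 = 18
Common difference d = 18.
First term a = 8.
Formula: S_i = 8 + 18*i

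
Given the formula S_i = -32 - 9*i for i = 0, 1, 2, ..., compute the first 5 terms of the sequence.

This is an arithmetic sequence.
i=0: S_0 = -32 + -9*0 = -32
i=1: S_1 = -32 + -9*1 = -41
i=2: S_2 = -32 + -9*2 = -50
i=3: S_3 = -32 + -9*3 = -59
i=4: S_4 = -32 + -9*4 = -68
The first 5 terms are: [-32, -41, -50, -59, -68]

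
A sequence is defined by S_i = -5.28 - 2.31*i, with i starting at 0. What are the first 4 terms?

This is an arithmetic sequence.
i=0: S_0 = -5.28 + -2.31*0 = -5.28
i=1: S_1 = -5.28 + -2.31*1 = -7.59
i=2: S_2 = -5.28 + -2.31*2 = -9.9
i=3: S_3 = -5.28 + -2.31*3 = -12.21
The first 4 terms are: [-5.28, -7.59, -9.9, -12.21]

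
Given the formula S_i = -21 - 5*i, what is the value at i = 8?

S_8 = -21 + -5*8 = -21 + -40 = -61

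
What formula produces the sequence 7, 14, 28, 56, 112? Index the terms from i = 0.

Check ratios: 14 / 7 = 2.0
Common ratio r = 2.
First term a = 7.
Formula: S_i = 7 * 2^i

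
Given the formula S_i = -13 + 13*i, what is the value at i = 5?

S_5 = -13 + 13*5 = -13 + 65 = 52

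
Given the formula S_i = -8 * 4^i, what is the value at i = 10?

S_10 = -8 * 4^10 = -8 * 1048576 = -8388608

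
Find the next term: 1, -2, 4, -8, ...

Ratios: -2 / 1 = -2.0
This is a geometric sequence with common ratio r = -2.
Next term = -8 * -2 = 16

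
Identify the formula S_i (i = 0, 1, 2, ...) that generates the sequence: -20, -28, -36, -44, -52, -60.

Check differences: -28 - -20 = -8
-36 - -28 = -8
Common difference d = -8.
First term a = -20.
Formula: S_i = -20 - 8*i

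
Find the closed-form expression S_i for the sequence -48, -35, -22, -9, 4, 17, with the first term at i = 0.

Check differences: -35 - -48 = 13
-22 - -35 = 13
Common difference d = 13.
First term a = -48.
Formula: S_i = -48 + 13*i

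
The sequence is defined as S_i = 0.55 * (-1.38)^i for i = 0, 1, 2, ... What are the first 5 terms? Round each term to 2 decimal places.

This is a geometric sequence.
i=0: S_0 = 0.55 * (-1.38)^0 = 0.55
i=1: S_1 = 0.55 * (-1.38)^1 ≈ -0.76
i=2: S_2 = 0.55 * (-1.38)^2 ≈ 1.05
i=3: S_3 = 0.55 * (-1.38)^3 ≈ -1.45
i=4: S_4 = 0.55 * (-1.38)^4 ≈ 1.99
The first 5 terms are: [0.55, -0.76, 1.05, -1.45, 1.99]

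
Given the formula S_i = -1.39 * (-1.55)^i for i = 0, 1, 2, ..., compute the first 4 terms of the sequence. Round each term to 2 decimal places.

This is a geometric sequence.
i=0: S_0 = -1.39 * (-1.55)^0 = -1.39
i=1: S_1 = -1.39 * (-1.55)^1 ≈ 2.15
i=2: S_2 = -1.39 * (-1.55)^2 ≈ -3.34
i=3: S_3 = -1.39 * (-1.55)^3 ≈ 5.18
The first 4 terms are: [-1.39, 2.15, -3.34, 5.18]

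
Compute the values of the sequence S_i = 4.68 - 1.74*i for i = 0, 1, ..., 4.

This is an arithmetic sequence.
i=0: S_0 = 4.68 + -1.74*0 = 4.68
i=1: S_1 = 4.68 + -1.74*1 = 2.94
i=2: S_2 = 4.68 + -1.74*2 = 1.2
i=3: S_3 = 4.68 + -1.74*3 = -0.54
i=4: S_4 = 4.68 + -1.74*4 = -2.28
The first 5 terms are: [4.68, 2.94, 1.2, -0.54, -2.28]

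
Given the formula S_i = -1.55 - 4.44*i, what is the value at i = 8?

S_8 = -1.55 + -4.44*8 = -1.55 + -35.52 = -37.07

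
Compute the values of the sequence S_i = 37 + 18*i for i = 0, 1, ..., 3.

This is an arithmetic sequence.
i=0: S_0 = 37 + 18*0 = 37
i=1: S_1 = 37 + 18*1 = 55
i=2: S_2 = 37 + 18*2 = 73
i=3: S_3 = 37 + 18*3 = 91
The first 4 terms are: [37, 55, 73, 91]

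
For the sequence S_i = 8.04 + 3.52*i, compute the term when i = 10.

S_10 = 8.04 + 3.52*10 = 8.04 + 35.2 = 43.24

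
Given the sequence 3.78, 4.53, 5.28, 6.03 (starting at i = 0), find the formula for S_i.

Check differences: 4.53 - 3.78 = 0.75
5.28 - 4.53 = 0.75
Common difference d = 0.75.
First term a = 3.78.
Formula: S_i = 3.78 + 0.75*i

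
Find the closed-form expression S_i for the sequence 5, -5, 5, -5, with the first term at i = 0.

Check ratios: -5 / 5 = -1.0
Common ratio r = -1.
First term a = 5.
Formula: S_i = 5 * (-1)^i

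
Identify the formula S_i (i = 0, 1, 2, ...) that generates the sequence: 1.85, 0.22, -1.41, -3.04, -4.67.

Check differences: 0.22 - 1.85 = -1.63
-1.41 - 0.22 = -1.63
Common difference d = -1.63.
First term a = 1.85.
Formula: S_i = 1.85 - 1.63*i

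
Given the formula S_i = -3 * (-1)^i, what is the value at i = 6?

S_6 = -3 * (-1)^6 = -3 * 1 = -3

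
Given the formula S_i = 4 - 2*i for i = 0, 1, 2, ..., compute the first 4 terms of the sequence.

This is an arithmetic sequence.
i=0: S_0 = 4 + -2*0 = 4
i=1: S_1 = 4 + -2*1 = 2
i=2: S_2 = 4 + -2*2 = 0
i=3: S_3 = 4 + -2*3 = -2
The first 4 terms are: [4, 2, 0, -2]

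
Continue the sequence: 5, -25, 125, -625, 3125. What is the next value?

Ratios: -25 / 5 = -5.0
This is a geometric sequence with common ratio r = -5.
Next term = 3125 * -5 = -15625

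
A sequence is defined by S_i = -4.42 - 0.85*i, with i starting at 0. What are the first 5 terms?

This is an arithmetic sequence.
i=0: S_0 = -4.42 + -0.85*0 = -4.42
i=1: S_1 = -4.42 + -0.85*1 = -5.27
i=2: S_2 = -4.42 + -0.85*2 = -6.12
i=3: S_3 = -4.42 + -0.85*3 = -6.97
i=4: S_4 = -4.42 + -0.85*4 = -7.82
The first 5 terms are: [-4.42, -5.27, -6.12, -6.97, -7.82]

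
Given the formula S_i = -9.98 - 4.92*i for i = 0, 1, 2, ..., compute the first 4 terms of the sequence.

This is an arithmetic sequence.
i=0: S_0 = -9.98 + -4.92*0 = -9.98
i=1: S_1 = -9.98 + -4.92*1 = -14.9
i=2: S_2 = -9.98 + -4.92*2 = -19.82
i=3: S_3 = -9.98 + -4.92*3 = -24.74
The first 4 terms are: [-9.98, -14.9, -19.82, -24.74]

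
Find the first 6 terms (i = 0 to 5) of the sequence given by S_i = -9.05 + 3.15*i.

This is an arithmetic sequence.
i=0: S_0 = -9.05 + 3.15*0 = -9.05
i=1: S_1 = -9.05 + 3.15*1 = -5.9
i=2: S_2 = -9.05 + 3.15*2 = -2.75
i=3: S_3 = -9.05 + 3.15*3 = 0.4
i=4: S_4 = -9.05 + 3.15*4 = 3.55
i=5: S_5 = -9.05 + 3.15*5 = 6.7
The first 6 terms are: [-9.05, -5.9, -2.75, 0.4, 3.55, 6.7]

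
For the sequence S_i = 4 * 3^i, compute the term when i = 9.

S_9 = 4 * 3^9 = 4 * 19683 = 78732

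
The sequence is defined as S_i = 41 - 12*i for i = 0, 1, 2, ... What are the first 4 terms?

This is an arithmetic sequence.
i=0: S_0 = 41 + -12*0 = 41
i=1: S_1 = 41 + -12*1 = 29
i=2: S_2 = 41 + -12*2 = 17
i=3: S_3 = 41 + -12*3 = 5
The first 4 terms are: [41, 29, 17, 5]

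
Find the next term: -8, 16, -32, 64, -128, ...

Ratios: 16 / -8 = -2.0
This is a geometric sequence with common ratio r = -2.
Next term = -128 * -2 = 256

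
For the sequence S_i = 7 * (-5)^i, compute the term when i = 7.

S_7 = 7 * (-5)^7 = 7 * -78125 = -546875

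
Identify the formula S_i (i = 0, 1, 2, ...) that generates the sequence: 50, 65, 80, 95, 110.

Check differences: 65 - 50 = 15
80 - 65 = 15
Common difference d = 15.
First term a = 50.
Formula: S_i = 50 + 15*i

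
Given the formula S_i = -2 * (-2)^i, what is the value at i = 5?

S_5 = -2 * (-2)^5 = -2 * -32 = 64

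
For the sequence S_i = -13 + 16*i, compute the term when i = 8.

S_8 = -13 + 16*8 = -13 + 128 = 115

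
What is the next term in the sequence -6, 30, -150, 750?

Ratios: 30 / -6 = -5.0
This is a geometric sequence with common ratio r = -5.
Next term = 750 * -5 = -3750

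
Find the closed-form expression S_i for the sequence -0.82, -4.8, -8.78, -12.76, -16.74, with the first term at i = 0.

Check differences: -4.8 - -0.82 = -3.98
-8.78 - -4.8 = -3.98
Common difference d = -3.98.
First term a = -0.82.
Formula: S_i = -0.82 - 3.98*i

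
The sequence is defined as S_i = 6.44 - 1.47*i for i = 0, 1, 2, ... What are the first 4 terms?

This is an arithmetic sequence.
i=0: S_0 = 6.44 + -1.47*0 = 6.44
i=1: S_1 = 6.44 + -1.47*1 = 4.97
i=2: S_2 = 6.44 + -1.47*2 = 3.5
i=3: S_3 = 6.44 + -1.47*3 = 2.03
The first 4 terms are: [6.44, 4.97, 3.5, 2.03]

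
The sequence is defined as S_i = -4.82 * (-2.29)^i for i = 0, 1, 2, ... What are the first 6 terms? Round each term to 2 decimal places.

This is a geometric sequence.
i=0: S_0 = -4.82 * (-2.29)^0 = -4.82
i=1: S_1 = -4.82 * (-2.29)^1 ≈ 11.04
i=2: S_2 = -4.82 * (-2.29)^2 ≈ -25.28
i=3: S_3 = -4.82 * (-2.29)^3 ≈ 57.88
i=4: S_4 = -4.82 * (-2.29)^4 ≈ -132.55
i=5: S_5 = -4.82 * (-2.29)^5 ≈ 303.55
The first 6 terms are: [-4.82, 11.04, -25.28, 57.88, -132.55, 303.55]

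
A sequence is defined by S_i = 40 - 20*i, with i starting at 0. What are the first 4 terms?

This is an arithmetic sequence.
i=0: S_0 = 40 + -20*0 = 40
i=1: S_1 = 40 + -20*1 = 20
i=2: S_2 = 40 + -20*2 = 0
i=3: S_3 = 40 + -20*3 = -20
The first 4 terms are: [40, 20, 0, -20]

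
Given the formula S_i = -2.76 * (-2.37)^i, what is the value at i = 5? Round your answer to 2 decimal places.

S_5 = -2.76 * (-2.37)^5 ≈ -2.76 * -74.7725 ≈ 206.37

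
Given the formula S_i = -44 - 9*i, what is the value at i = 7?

S_7 = -44 + -9*7 = -44 + -63 = -107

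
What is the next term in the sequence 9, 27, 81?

Ratios: 27 / 9 = 3.0
This is a geometric sequence with common ratio r = 3.
Next term = 81 * 3 = 243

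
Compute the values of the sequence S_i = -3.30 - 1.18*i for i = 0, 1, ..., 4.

This is an arithmetic sequence.
i=0: S_0 = -3.3 + -1.18*0 = -3.3
i=1: S_1 = -3.3 + -1.18*1 = -4.48
i=2: S_2 = -3.3 + -1.18*2 = -5.66
i=3: S_3 = -3.3 + -1.18*3 = -6.84
i=4: S_4 = -3.3 + -1.18*4 = -8.02
The first 5 terms are: [-3.3, -4.48, -5.66, -6.84, -8.02]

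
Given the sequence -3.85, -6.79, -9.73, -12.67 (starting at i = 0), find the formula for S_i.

Check differences: -6.79 - -3.85 = -2.94
-9.73 - -6.79 = -2.94
Common difference d = -2.94.
First term a = -3.85.
Formula: S_i = -3.85 - 2.94*i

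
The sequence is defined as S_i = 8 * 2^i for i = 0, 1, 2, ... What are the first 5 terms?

This is a geometric sequence.
i=0: S_0 = 8 * 2^0 = 8
i=1: S_1 = 8 * 2^1 = 16
i=2: S_2 = 8 * 2^2 = 32
i=3: S_3 = 8 * 2^3 = 64
i=4: S_4 = 8 * 2^4 = 128
The first 5 terms are: [8, 16, 32, 64, 128]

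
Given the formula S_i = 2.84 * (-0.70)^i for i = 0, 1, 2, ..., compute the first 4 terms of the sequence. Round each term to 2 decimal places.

This is a geometric sequence.
i=0: S_0 = 2.84 * (-0.7)^0 = 2.84
i=1: S_1 = 2.84 * (-0.7)^1 ≈ -1.99
i=2: S_2 = 2.84 * (-0.7)^2 ≈ 1.39
i=3: S_3 = 2.84 * (-0.7)^3 ≈ -0.97
The first 4 terms are: [2.84, -1.99, 1.39, -0.97]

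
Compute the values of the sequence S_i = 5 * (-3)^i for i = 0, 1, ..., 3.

This is a geometric sequence.
i=0: S_0 = 5 * (-3)^0 = 5
i=1: S_1 = 5 * (-3)^1 = -15
i=2: S_2 = 5 * (-3)^2 = 45
i=3: S_3 = 5 * (-3)^3 = -135
The first 4 terms are: [5, -15, 45, -135]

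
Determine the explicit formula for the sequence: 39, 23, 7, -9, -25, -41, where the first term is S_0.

Check differences: 23 - 39 = -16
7 - 23 = -16
Common difference d = -16.
First term a = 39.
Formula: S_i = 39 - 16*i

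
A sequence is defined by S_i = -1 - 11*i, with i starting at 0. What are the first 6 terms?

This is an arithmetic sequence.
i=0: S_0 = -1 + -11*0 = -1
i=1: S_1 = -1 + -11*1 = -12
i=2: S_2 = -1 + -11*2 = -23
i=3: S_3 = -1 + -11*3 = -34
i=4: S_4 = -1 + -11*4 = -45
i=5: S_5 = -1 + -11*5 = -56
The first 6 terms are: [-1, -12, -23, -34, -45, -56]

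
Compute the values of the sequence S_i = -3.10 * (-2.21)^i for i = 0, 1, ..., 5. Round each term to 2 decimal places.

This is a geometric sequence.
i=0: S_0 = -3.1 * (-2.21)^0 = -3.1
i=1: S_1 = -3.1 * (-2.21)^1 ≈ 6.85
i=2: S_2 = -3.1 * (-2.21)^2 ≈ -15.14
i=3: S_3 = -3.1 * (-2.21)^3 ≈ 33.46
i=4: S_4 = -3.1 * (-2.21)^4 ≈ -73.95
i=5: S_5 = -3.1 * (-2.21)^5 ≈ 163.43
The first 6 terms are: [-3.1, 6.85, -15.14, 33.46, -73.95, 163.43]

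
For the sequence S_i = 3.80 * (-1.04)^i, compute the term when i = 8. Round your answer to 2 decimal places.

S_8 = 3.8 * (-1.04)^8 ≈ 3.8 * 1.3686 ≈ 5.2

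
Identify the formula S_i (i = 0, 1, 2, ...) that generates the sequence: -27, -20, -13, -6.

Check differences: -20 - -27 = 7
-13 - -20 = 7
Common difference d = 7.
First term a = -27.
Formula: S_i = -27 + 7*i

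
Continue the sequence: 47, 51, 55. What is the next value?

Differences: 51 - 47 = 4
This is an arithmetic sequence with common difference d = 4.
Next term = 55 + 4 = 59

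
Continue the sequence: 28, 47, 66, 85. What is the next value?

Differences: 47 - 28 = 19
This is an arithmetic sequence with common difference d = 19.
Next term = 85 + 19 = 104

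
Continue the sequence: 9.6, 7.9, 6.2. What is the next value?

Differences: 7.9 - 9.6 = -1.7
This is an arithmetic sequence with common difference d = -1.7.
Next term = 6.2 + -1.7 = 4.5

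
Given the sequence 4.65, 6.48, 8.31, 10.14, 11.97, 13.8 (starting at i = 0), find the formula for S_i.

Check differences: 6.48 - 4.65 = 1.83
8.31 - 6.48 = 1.83
Common difference d = 1.83.
First term a = 4.65.
Formula: S_i = 4.65 + 1.83*i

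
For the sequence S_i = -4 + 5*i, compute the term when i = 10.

S_10 = -4 + 5*10 = -4 + 50 = 46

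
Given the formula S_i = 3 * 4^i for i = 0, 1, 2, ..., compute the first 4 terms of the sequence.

This is a geometric sequence.
i=0: S_0 = 3 * 4^0 = 3
i=1: S_1 = 3 * 4^1 = 12
i=2: S_2 = 3 * 4^2 = 48
i=3: S_3 = 3 * 4^3 = 192
The first 4 terms are: [3, 12, 48, 192]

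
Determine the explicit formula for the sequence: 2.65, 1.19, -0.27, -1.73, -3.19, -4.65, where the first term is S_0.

Check differences: 1.19 - 2.65 = -1.46
-0.27 - 1.19 = -1.46
Common difference d = -1.46.
First term a = 2.65.
Formula: S_i = 2.65 - 1.46*i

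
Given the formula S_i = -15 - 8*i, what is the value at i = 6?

S_6 = -15 + -8*6 = -15 + -48 = -63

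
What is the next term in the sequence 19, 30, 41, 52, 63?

Differences: 30 - 19 = 11
This is an arithmetic sequence with common difference d = 11.
Next term = 63 + 11 = 74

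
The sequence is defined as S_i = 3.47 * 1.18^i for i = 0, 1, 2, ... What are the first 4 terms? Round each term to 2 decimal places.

This is a geometric sequence.
i=0: S_0 = 3.47 * 1.18^0 = 3.47
i=1: S_1 = 3.47 * 1.18^1 ≈ 4.09
i=2: S_2 = 3.47 * 1.18^2 ≈ 4.83
i=3: S_3 = 3.47 * 1.18^3 ≈ 5.7
The first 4 terms are: [3.47, 4.09, 4.83, 5.7]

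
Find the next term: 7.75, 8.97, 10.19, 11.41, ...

Differences: 8.97 - 7.75 = 1.22
This is an arithmetic sequence with common difference d = 1.22.
Next term = 11.41 + 1.22 = 12.63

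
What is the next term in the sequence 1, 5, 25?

Ratios: 5 / 1 = 5.0
This is a geometric sequence with common ratio r = 5.
Next term = 25 * 5 = 125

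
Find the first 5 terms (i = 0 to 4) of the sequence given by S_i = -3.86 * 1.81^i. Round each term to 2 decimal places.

This is a geometric sequence.
i=0: S_0 = -3.86 * 1.81^0 = -3.86
i=1: S_1 = -3.86 * 1.81^1 ≈ -6.99
i=2: S_2 = -3.86 * 1.81^2 ≈ -12.65
i=3: S_3 = -3.86 * 1.81^3 ≈ -22.89
i=4: S_4 = -3.86 * 1.81^4 ≈ -41.43
The first 5 terms are: [-3.86, -6.99, -12.65, -22.89, -41.43]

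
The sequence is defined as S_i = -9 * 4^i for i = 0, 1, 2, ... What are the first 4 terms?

This is a geometric sequence.
i=0: S_0 = -9 * 4^0 = -9
i=1: S_1 = -9 * 4^1 = -36
i=2: S_2 = -9 * 4^2 = -144
i=3: S_3 = -9 * 4^3 = -576
The first 4 terms are: [-9, -36, -144, -576]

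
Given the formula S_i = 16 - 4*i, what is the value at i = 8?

S_8 = 16 + -4*8 = 16 + -32 = -16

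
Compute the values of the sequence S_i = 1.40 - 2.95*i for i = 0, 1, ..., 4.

This is an arithmetic sequence.
i=0: S_0 = 1.4 + -2.95*0 = 1.4
i=1: S_1 = 1.4 + -2.95*1 = -1.55
i=2: S_2 = 1.4 + -2.95*2 = -4.5
i=3: S_3 = 1.4 + -2.95*3 = -7.45
i=4: S_4 = 1.4 + -2.95*4 = -10.4
The first 5 terms are: [1.4, -1.55, -4.5, -7.45, -10.4]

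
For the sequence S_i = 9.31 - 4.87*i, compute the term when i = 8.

S_8 = 9.31 + -4.87*8 = 9.31 + -38.96 = -29.65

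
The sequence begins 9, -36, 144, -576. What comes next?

Ratios: -36 / 9 = -4.0
This is a geometric sequence with common ratio r = -4.
Next term = -576 * -4 = 2304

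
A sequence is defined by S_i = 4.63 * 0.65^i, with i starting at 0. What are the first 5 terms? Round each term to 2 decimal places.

This is a geometric sequence.
i=0: S_0 = 4.63 * 0.65^0 = 4.63
i=1: S_1 = 4.63 * 0.65^1 ≈ 3.01
i=2: S_2 = 4.63 * 0.65^2 ≈ 1.96
i=3: S_3 = 4.63 * 0.65^3 ≈ 1.27
i=4: S_4 = 4.63 * 0.65^4 ≈ 0.83
The first 5 terms are: [4.63, 3.01, 1.96, 1.27, 0.83]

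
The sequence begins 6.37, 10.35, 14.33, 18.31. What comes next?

Differences: 10.35 - 6.37 = 3.98
This is an arithmetic sequence with common difference d = 3.98.
Next term = 18.31 + 3.98 = 22.29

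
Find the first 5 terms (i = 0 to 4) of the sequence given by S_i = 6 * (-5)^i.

This is a geometric sequence.
i=0: S_0 = 6 * (-5)^0 = 6
i=1: S_1 = 6 * (-5)^1 = -30
i=2: S_2 = 6 * (-5)^2 = 150
i=3: S_3 = 6 * (-5)^3 = -750
i=4: S_4 = 6 * (-5)^4 = 3750
The first 5 terms are: [6, -30, 150, -750, 3750]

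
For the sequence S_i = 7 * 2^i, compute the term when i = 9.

S_9 = 7 * 2^9 = 7 * 512 = 3584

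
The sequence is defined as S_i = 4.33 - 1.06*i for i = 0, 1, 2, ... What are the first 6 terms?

This is an arithmetic sequence.
i=0: S_0 = 4.33 + -1.06*0 = 4.33
i=1: S_1 = 4.33 + -1.06*1 = 3.27
i=2: S_2 = 4.33 + -1.06*2 = 2.21
i=3: S_3 = 4.33 + -1.06*3 = 1.15
i=4: S_4 = 4.33 + -1.06*4 = 0.09
i=5: S_5 = 4.33 + -1.06*5 = -0.97
The first 6 terms are: [4.33, 3.27, 2.21, 1.15, 0.09, -0.97]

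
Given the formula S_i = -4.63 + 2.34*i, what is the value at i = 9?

S_9 = -4.63 + 2.34*9 = -4.63 + 21.06 = 16.43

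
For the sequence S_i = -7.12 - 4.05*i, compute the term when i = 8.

S_8 = -7.12 + -4.05*8 = -7.12 + -32.4 = -39.52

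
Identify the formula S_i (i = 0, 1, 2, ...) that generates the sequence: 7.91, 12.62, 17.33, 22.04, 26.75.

Check differences: 12.62 - 7.91 = 4.71
17.33 - 12.62 = 4.71
Common difference d = 4.71.
First term a = 7.91.
Formula: S_i = 7.91 + 4.71*i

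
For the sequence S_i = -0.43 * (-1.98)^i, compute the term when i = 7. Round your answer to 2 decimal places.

S_7 = -0.43 * (-1.98)^7 ≈ -0.43 * -119.3044 ≈ 51.3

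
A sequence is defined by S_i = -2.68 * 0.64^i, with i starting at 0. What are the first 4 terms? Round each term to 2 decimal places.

This is a geometric sequence.
i=0: S_0 = -2.68 * 0.64^0 = -2.68
i=1: S_1 = -2.68 * 0.64^1 ≈ -1.72
i=2: S_2 = -2.68 * 0.64^2 ≈ -1.1
i=3: S_3 = -2.68 * 0.64^3 ≈ -0.7
The first 4 terms are: [-2.68, -1.72, -1.1, -0.7]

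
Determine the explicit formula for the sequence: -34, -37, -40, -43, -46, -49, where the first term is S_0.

Check differences: -37 - -34 = -3
-40 - -37 = -3
Common difference d = -3.
First term a = -34.
Formula: S_i = -34 - 3*i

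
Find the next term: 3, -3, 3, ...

Ratios: -3 / 3 = -1.0
This is a geometric sequence with common ratio r = -1.
Next term = 3 * -1 = -3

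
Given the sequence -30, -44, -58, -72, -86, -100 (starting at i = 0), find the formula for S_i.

Check differences: -44 - -30 = -14
-58 - -44 = -14
Common difference d = -14.
First term a = -30.
Formula: S_i = -30 - 14*i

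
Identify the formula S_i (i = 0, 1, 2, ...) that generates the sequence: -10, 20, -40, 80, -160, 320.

Check ratios: 20 / -10 = -2.0
Common ratio r = -2.
First term a = -10.
Formula: S_i = -10 * (-2)^i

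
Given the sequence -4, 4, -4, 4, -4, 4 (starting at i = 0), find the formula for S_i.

Check ratios: 4 / -4 = -1.0
Common ratio r = -1.
First term a = -4.
Formula: S_i = -4 * (-1)^i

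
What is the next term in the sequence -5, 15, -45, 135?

Ratios: 15 / -5 = -3.0
This is a geometric sequence with common ratio r = -3.
Next term = 135 * -3 = -405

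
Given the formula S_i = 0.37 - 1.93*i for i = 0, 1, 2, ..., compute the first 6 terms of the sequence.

This is an arithmetic sequence.
i=0: S_0 = 0.37 + -1.93*0 = 0.37
i=1: S_1 = 0.37 + -1.93*1 = -1.56
i=2: S_2 = 0.37 + -1.93*2 = -3.49
i=3: S_3 = 0.37 + -1.93*3 = -5.42
i=4: S_4 = 0.37 + -1.93*4 = -7.35
i=5: S_5 = 0.37 + -1.93*5 = -9.28
The first 6 terms are: [0.37, -1.56, -3.49, -5.42, -7.35, -9.28]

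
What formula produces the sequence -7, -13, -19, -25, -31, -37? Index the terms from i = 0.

Check differences: -13 - -7 = -6
-19 - -13 = -6
Common difference d = -6.
First term a = -7.
Formula: S_i = -7 - 6*i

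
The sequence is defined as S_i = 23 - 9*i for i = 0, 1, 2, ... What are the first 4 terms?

This is an arithmetic sequence.
i=0: S_0 = 23 + -9*0 = 23
i=1: S_1 = 23 + -9*1 = 14
i=2: S_2 = 23 + -9*2 = 5
i=3: S_3 = 23 + -9*3 = -4
The first 4 terms are: [23, 14, 5, -4]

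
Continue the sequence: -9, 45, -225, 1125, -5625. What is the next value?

Ratios: 45 / -9 = -5.0
This is a geometric sequence with common ratio r = -5.
Next term = -5625 * -5 = 28125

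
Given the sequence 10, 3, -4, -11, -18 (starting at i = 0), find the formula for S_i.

Check differences: 3 - 10 = -7
-4 - 3 = -7
Common difference d = -7.
First term a = 10.
Formula: S_i = 10 - 7*i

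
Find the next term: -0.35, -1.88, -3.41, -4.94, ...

Differences: -1.88 - -0.35 = -1.53
This is an arithmetic sequence with common difference d = -1.53.
Next term = -4.94 + -1.53 = -6.47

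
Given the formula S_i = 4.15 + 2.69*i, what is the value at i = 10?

S_10 = 4.15 + 2.69*10 = 4.15 + 26.9 = 31.05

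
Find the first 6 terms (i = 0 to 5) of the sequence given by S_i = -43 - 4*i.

This is an arithmetic sequence.
i=0: S_0 = -43 + -4*0 = -43
i=1: S_1 = -43 + -4*1 = -47
i=2: S_2 = -43 + -4*2 = -51
i=3: S_3 = -43 + -4*3 = -55
i=4: S_4 = -43 + -4*4 = -59
i=5: S_5 = -43 + -4*5 = -63
The first 6 terms are: [-43, -47, -51, -55, -59, -63]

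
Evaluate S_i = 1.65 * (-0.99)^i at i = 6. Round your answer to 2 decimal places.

S_6 = 1.65 * (-0.99)^6 ≈ 1.65 * 0.9415 ≈ 1.55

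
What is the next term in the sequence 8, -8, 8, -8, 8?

Ratios: -8 / 8 = -1.0
This is a geometric sequence with common ratio r = -1.
Next term = 8 * -1 = -8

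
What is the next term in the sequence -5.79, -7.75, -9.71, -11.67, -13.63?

Differences: -7.75 - -5.79 = -1.96
This is an arithmetic sequence with common difference d = -1.96.
Next term = -13.63 + -1.96 = -15.59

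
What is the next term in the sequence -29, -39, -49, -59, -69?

Differences: -39 - -29 = -10
This is an arithmetic sequence with common difference d = -10.
Next term = -69 + -10 = -79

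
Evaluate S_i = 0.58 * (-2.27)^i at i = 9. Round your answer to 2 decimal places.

S_9 = 0.58 * (-2.27)^9 ≈ 0.58 * -1600.4154 ≈ -928.24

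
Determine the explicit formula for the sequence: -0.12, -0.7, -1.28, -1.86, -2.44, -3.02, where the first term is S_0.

Check differences: -0.7 - -0.12 = -0.58
-1.28 - -0.7 = -0.58
Common difference d = -0.58.
First term a = -0.12.
Formula: S_i = -0.12 - 0.58*i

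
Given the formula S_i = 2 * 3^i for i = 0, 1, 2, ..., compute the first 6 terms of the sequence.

This is a geometric sequence.
i=0: S_0 = 2 * 3^0 = 2
i=1: S_1 = 2 * 3^1 = 6
i=2: S_2 = 2 * 3^2 = 18
i=3: S_3 = 2 * 3^3 = 54
i=4: S_4 = 2 * 3^4 = 162
i=5: S_5 = 2 * 3^5 = 486
The first 6 terms are: [2, 6, 18, 54, 162, 486]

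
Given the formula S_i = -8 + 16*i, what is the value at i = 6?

S_6 = -8 + 16*6 = -8 + 96 = 88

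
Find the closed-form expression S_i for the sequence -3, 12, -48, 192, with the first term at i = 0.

Check ratios: 12 / -3 = -4.0
Common ratio r = -4.
First term a = -3.
Formula: S_i = -3 * (-4)^i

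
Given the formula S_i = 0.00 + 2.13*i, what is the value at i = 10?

S_10 = 0.0 + 2.13*10 = 0.0 + 21.3 = 21.3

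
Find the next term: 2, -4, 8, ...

Ratios: -4 / 2 = -2.0
This is a geometric sequence with common ratio r = -2.
Next term = 8 * -2 = -16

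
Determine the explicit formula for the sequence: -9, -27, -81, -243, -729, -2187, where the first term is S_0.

Check ratios: -27 / -9 = 3.0
Common ratio r = 3.
First term a = -9.
Formula: S_i = -9 * 3^i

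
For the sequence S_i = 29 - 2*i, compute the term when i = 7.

S_7 = 29 + -2*7 = 29 + -14 = 15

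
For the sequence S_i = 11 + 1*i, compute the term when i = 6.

S_6 = 11 + 1*6 = 11 + 6 = 17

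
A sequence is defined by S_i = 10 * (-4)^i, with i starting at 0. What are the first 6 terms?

This is a geometric sequence.
i=0: S_0 = 10 * (-4)^0 = 10
i=1: S_1 = 10 * (-4)^1 = -40
i=2: S_2 = 10 * (-4)^2 = 160
i=3: S_3 = 10 * (-4)^3 = -640
i=4: S_4 = 10 * (-4)^4 = 2560
i=5: S_5 = 10 * (-4)^5 = -10240
The first 6 terms are: [10, -40, 160, -640, 2560, -10240]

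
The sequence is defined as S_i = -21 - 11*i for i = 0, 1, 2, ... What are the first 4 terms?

This is an arithmetic sequence.
i=0: S_0 = -21 + -11*0 = -21
i=1: S_1 = -21 + -11*1 = -32
i=2: S_2 = -21 + -11*2 = -43
i=3: S_3 = -21 + -11*3 = -54
The first 4 terms are: [-21, -32, -43, -54]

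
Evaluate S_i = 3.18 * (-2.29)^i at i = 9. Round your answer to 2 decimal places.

S_9 = 3.18 * (-2.29)^9 ≈ 3.18 * -1731.8862 ≈ -5507.4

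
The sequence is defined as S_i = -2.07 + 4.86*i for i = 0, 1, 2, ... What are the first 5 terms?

This is an arithmetic sequence.
i=0: S_0 = -2.07 + 4.86*0 = -2.07
i=1: S_1 = -2.07 + 4.86*1 = 2.79
i=2: S_2 = -2.07 + 4.86*2 = 7.65
i=3: S_3 = -2.07 + 4.86*3 = 12.51
i=4: S_4 = -2.07 + 4.86*4 = 17.37
The first 5 terms are: [-2.07, 2.79, 7.65, 12.51, 17.37]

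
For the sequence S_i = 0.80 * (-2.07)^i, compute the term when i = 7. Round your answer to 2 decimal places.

S_7 = 0.8 * (-2.07)^7 ≈ 0.8 * -162.8517 ≈ -130.28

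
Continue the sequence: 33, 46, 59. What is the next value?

Differences: 46 - 33 = 13
This is an arithmetic sequence with common difference d = 13.
Next term = 59 + 13 = 72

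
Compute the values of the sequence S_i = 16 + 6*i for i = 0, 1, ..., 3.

This is an arithmetic sequence.
i=0: S_0 = 16 + 6*0 = 16
i=1: S_1 = 16 + 6*1 = 22
i=2: S_2 = 16 + 6*2 = 28
i=3: S_3 = 16 + 6*3 = 34
The first 4 terms are: [16, 22, 28, 34]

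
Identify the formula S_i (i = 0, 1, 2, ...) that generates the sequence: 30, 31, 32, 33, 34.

Check differences: 31 - 30 = 1
32 - 31 = 1
Common difference d = 1.
First term a = 30.
Formula: S_i = 30 + 1*i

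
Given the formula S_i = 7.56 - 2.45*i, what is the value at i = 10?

S_10 = 7.56 + -2.45*10 = 7.56 + -24.5 = -16.94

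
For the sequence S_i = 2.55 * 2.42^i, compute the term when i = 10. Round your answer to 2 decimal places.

S_10 = 2.55 * 2.42^10 ≈ 2.55 * 6888.9599 ≈ 17566.85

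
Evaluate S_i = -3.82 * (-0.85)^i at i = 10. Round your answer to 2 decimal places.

S_10 = -3.82 * (-0.85)^10 ≈ -3.82 * 0.1969 ≈ -0.75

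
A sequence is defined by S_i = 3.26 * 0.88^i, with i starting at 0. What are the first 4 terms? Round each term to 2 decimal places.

This is a geometric sequence.
i=0: S_0 = 3.26 * 0.88^0 = 3.26
i=1: S_1 = 3.26 * 0.88^1 ≈ 2.87
i=2: S_2 = 3.26 * 0.88^2 ≈ 2.52
i=3: S_3 = 3.26 * 0.88^3 ≈ 2.22
The first 4 terms are: [3.26, 2.87, 2.52, 2.22]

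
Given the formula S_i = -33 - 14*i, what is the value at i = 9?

S_9 = -33 + -14*9 = -33 + -126 = -159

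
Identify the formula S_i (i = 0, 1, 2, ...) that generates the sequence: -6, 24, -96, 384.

Check ratios: 24 / -6 = -4.0
Common ratio r = -4.
First term a = -6.
Formula: S_i = -6 * (-4)^i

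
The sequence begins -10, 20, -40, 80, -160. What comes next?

Ratios: 20 / -10 = -2.0
This is a geometric sequence with common ratio r = -2.
Next term = -160 * -2 = 320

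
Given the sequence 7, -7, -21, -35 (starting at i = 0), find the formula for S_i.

Check differences: -7 - 7 = -14
-21 - -7 = -14
Common difference d = -14.
First term a = 7.
Formula: S_i = 7 - 14*i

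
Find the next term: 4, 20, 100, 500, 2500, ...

Ratios: 20 / 4 = 5.0
This is a geometric sequence with common ratio r = 5.
Next term = 2500 * 5 = 12500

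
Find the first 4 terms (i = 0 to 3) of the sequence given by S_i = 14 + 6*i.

This is an arithmetic sequence.
i=0: S_0 = 14 + 6*0 = 14
i=1: S_1 = 14 + 6*1 = 20
i=2: S_2 = 14 + 6*2 = 26
i=3: S_3 = 14 + 6*3 = 32
The first 4 terms are: [14, 20, 26, 32]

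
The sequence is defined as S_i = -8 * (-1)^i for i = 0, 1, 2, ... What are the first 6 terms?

This is a geometric sequence.
i=0: S_0 = -8 * (-1)^0 = -8
i=1: S_1 = -8 * (-1)^1 = 8
i=2: S_2 = -8 * (-1)^2 = -8
i=3: S_3 = -8 * (-1)^3 = 8
i=4: S_4 = -8 * (-1)^4 = -8
i=5: S_5 = -8 * (-1)^5 = 8
The first 6 terms are: [-8, 8, -8, 8, -8, 8]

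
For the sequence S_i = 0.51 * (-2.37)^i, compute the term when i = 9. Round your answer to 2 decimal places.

S_9 = 0.51 * (-2.37)^9 ≈ 0.51 * -2359.039 ≈ -1203.11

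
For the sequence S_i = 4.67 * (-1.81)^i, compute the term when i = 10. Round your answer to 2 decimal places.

S_10 = 4.67 * (-1.81)^10 ≈ 4.67 * 377.386 ≈ 1762.39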